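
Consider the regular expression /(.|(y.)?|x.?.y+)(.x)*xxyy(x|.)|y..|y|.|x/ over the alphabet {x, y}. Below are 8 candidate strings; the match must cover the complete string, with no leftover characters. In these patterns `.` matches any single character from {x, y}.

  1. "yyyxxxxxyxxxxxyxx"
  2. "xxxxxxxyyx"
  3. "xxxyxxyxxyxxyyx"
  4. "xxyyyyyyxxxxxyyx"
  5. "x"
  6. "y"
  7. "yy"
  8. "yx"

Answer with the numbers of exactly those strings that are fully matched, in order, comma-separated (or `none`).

1 → no match
2. "xxxxxxxyyx" → match
3 → no match
4 → match
5. "x" → match
6. "y" → match
7. "yy" → no match
8. "yx" → no match

2, 4, 5, 6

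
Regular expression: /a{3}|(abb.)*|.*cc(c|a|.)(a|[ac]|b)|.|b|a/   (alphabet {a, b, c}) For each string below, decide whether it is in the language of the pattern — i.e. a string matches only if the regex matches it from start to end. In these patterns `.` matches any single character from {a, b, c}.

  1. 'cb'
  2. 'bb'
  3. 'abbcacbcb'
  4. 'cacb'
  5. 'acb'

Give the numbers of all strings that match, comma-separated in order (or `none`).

1. 'cb' → no match
2. 'bb' → no match
3. 'abbcacbcb' → no match
4. 'cacb' → no match
5. 'acb' → no match

none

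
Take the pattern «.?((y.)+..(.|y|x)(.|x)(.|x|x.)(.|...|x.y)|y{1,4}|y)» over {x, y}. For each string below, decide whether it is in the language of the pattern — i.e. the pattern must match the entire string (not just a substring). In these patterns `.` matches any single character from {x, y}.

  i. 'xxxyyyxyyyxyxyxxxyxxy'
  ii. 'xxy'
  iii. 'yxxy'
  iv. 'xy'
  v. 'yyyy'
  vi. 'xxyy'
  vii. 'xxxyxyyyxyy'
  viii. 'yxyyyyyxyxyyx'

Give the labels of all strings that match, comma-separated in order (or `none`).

i → no match
ii → no match
iii → no match
iv → match
v → match
vi → no match
vii → no match
viii → no match

iv, v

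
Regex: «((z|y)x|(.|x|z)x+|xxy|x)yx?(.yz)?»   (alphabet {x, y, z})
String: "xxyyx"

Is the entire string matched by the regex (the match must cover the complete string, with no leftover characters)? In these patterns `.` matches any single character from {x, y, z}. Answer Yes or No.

Yes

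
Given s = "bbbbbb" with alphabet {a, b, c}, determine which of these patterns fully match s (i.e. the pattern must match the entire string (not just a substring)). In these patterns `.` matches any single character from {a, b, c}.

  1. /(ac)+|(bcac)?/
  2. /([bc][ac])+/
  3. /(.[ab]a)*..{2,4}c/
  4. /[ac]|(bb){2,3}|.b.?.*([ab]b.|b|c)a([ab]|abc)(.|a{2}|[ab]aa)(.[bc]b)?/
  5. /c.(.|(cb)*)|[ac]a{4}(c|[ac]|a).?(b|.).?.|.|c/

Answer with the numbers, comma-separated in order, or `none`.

1 → no match
2 → no match
3 → no match — must end with "c"
4 → match
5 → no match

4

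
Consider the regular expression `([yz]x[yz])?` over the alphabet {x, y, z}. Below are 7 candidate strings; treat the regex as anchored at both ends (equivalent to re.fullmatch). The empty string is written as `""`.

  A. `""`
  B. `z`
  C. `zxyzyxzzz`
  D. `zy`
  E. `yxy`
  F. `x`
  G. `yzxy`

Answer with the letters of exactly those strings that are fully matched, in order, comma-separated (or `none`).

A → match
B → no match
C → no match
D → no match
E → match
F → no match
G → no match

A, E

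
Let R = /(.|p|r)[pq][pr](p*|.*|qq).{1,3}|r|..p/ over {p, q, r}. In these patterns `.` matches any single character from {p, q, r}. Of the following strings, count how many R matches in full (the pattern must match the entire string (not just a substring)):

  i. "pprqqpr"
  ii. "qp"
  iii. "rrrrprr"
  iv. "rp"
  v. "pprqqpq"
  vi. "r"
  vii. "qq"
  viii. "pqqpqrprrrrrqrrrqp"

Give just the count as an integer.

3

i → match
ii → no match
iii → no match
iv → no match
v → match
vi → match
vii → no match
viii → no match
Total matched: 3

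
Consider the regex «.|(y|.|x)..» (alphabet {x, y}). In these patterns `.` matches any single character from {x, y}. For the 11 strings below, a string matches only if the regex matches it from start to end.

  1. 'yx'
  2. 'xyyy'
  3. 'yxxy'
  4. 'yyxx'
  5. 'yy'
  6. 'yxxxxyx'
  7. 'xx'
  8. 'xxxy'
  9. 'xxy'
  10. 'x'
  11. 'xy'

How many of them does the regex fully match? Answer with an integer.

1 → no match
2 → no match
3 → no match
4 → no match
5 → no match
6 → no match
7 → no match
8 → no match
9 → match
10 → match
11 → no match
Total matched: 2

2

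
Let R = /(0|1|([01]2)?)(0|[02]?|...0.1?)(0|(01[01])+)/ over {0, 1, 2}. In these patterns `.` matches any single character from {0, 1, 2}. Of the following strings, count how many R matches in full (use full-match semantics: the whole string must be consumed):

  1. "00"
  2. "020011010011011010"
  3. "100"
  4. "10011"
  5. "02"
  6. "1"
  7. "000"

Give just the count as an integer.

1. "00" → match
2 → match
3. "100" → match
4. "10011" → match
5. "02" → no match
6. "1" → no match
7. "000" → match
Total matched: 5

5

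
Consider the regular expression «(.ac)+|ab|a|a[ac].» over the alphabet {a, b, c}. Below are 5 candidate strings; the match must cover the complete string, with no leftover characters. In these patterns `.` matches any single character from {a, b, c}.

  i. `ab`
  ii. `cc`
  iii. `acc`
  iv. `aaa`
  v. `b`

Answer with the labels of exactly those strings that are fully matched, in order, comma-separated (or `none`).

i, iii, iv

i → match
ii → no match
iii → match
iv → match
v → no match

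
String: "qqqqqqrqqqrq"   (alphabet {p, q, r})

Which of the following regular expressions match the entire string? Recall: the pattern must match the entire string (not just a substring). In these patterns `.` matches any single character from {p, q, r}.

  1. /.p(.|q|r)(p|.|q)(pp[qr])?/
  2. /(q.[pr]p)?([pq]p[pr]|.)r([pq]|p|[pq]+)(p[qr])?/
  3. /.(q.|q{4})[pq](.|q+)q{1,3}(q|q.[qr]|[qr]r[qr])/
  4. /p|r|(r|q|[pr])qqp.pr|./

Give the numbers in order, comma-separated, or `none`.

1 → no match
2 → no match
3 → match
4 → no match

3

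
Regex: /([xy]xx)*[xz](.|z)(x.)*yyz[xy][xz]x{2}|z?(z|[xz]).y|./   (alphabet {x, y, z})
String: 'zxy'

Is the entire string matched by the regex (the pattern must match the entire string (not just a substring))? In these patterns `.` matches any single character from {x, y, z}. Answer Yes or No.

Yes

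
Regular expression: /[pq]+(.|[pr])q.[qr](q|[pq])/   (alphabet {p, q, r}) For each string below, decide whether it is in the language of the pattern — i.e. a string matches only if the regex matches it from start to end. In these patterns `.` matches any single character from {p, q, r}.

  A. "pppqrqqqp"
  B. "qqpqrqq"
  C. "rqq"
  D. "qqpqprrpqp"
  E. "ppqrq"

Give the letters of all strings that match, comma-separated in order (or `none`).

A, B

A → match
B → match
C → no match
D → no match
E → no match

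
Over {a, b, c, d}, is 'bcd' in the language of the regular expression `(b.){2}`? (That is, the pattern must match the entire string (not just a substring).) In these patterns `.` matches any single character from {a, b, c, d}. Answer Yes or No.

No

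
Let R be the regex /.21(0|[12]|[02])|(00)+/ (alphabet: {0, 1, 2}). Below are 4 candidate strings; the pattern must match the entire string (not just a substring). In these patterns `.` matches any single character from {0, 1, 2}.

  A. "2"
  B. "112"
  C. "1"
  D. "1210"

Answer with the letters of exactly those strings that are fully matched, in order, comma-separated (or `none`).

A → no match
B → no match
C → no match
D → match

D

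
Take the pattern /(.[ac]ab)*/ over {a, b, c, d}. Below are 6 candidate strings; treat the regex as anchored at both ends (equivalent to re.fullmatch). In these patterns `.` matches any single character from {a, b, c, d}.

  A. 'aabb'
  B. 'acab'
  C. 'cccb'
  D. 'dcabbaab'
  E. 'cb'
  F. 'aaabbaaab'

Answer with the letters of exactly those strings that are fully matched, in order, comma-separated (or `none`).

A → no match
B → match
C → no match
D → match
E → no match
F → no match

B, D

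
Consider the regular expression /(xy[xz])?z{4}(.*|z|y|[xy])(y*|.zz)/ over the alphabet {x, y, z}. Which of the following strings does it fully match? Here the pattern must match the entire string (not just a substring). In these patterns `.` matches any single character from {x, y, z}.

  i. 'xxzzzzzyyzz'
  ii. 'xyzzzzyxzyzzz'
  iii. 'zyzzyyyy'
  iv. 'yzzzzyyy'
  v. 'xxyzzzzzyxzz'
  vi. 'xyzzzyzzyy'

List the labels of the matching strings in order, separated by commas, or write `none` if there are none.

i → no match
ii → no match
iii → no match
iv → no match
v → no match
vi → no match

none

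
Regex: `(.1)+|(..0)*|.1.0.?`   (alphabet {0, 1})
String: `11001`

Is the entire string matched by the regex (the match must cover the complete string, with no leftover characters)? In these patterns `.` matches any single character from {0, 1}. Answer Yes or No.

Yes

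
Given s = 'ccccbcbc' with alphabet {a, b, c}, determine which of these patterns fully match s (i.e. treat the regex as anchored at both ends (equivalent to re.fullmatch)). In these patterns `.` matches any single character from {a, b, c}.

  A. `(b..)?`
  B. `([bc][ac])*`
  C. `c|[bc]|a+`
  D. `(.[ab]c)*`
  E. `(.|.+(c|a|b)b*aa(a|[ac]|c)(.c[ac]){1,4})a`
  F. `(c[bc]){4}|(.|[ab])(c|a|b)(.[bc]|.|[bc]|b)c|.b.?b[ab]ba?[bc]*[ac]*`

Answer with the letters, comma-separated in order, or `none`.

A → no match
B → match
C → no match
D → no match
E → no match — must end with 'a'
F → no match

B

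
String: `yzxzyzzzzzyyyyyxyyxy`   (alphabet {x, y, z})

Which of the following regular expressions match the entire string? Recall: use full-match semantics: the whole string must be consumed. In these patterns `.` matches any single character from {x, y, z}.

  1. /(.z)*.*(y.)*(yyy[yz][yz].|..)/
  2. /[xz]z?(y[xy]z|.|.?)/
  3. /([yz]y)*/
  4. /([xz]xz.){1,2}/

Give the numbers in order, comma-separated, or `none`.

1 → match
2 → no match
3 → no match
4 → no match

1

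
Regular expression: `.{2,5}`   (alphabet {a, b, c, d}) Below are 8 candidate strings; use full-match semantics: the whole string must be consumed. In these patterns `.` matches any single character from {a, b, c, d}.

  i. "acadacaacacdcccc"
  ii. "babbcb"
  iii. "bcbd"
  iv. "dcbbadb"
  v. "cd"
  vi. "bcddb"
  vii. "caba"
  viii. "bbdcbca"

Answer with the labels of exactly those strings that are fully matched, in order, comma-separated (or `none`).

iii, v, vi, vii

i → no match
ii → no match
iii → match
iv → no match
v → match
vi → match
vii → match
viii → no match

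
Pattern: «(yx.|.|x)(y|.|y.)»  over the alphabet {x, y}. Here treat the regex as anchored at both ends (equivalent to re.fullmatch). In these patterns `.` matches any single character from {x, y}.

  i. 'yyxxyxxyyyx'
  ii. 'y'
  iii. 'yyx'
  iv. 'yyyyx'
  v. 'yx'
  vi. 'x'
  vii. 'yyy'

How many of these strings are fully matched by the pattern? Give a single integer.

3

i → no match
ii → no match
iii → match
iv → no match
v → match
vi → no match
vii → match
Total matched: 3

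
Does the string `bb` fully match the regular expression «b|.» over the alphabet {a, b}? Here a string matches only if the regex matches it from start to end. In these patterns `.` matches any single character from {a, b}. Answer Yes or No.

No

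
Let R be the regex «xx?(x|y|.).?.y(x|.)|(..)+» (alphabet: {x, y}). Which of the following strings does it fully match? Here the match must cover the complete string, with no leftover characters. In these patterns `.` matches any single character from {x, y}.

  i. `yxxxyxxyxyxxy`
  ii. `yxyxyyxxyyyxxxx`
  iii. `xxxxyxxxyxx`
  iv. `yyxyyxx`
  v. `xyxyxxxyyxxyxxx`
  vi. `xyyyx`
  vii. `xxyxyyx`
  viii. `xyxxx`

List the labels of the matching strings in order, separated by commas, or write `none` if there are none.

i → no match
ii → no match
iii → no match
iv → no match
v → no match
vi → match
vii → match
viii → no match

vi, vii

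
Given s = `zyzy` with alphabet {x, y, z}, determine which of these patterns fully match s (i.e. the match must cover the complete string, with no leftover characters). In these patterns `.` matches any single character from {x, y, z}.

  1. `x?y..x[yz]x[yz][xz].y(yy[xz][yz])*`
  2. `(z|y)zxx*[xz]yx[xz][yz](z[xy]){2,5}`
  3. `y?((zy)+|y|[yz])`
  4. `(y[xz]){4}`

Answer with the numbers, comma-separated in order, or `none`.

1 → no match
2 → no match
3 → match
4 → no match — must start with `y`

3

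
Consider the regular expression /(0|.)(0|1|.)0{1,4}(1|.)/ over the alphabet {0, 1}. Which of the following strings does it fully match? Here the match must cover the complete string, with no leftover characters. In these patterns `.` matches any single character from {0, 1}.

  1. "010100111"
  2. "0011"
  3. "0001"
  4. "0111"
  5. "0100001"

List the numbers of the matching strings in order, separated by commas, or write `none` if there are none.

3, 5

1 → no match
2 → no match
3 → match
4 → no match
5 → match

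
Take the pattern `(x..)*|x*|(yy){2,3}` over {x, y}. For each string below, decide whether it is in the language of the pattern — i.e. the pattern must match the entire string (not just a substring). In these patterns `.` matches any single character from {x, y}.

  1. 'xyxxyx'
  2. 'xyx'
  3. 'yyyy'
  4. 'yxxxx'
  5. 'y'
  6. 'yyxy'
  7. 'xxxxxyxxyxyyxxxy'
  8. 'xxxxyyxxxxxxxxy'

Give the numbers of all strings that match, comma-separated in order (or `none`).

1, 2, 3, 8

1 → match
2 → match
3 → match
4 → no match
5 → no match
6 → no match
7 → no match
8 → match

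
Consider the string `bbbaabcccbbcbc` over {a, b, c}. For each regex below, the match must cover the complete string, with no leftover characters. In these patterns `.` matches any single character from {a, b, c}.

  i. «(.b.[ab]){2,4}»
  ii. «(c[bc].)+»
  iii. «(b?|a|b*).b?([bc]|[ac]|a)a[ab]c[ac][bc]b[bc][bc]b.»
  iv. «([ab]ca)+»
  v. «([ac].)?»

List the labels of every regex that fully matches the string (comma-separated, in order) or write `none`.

iii

i → no match
ii → no match — must start with `c`
iii → match
iv → no match — must end with `ca`
v → no match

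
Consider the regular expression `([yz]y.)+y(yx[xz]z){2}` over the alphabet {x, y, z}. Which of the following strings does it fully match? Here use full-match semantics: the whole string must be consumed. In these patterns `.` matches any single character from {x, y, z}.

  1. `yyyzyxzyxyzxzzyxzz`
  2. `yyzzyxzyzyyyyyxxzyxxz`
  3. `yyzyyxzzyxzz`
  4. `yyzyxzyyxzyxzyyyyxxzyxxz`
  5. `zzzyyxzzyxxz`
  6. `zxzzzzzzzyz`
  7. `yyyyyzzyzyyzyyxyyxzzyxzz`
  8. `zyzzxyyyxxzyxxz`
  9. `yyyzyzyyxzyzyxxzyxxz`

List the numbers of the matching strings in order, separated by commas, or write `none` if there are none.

1 → no match
2 → match
3 → match
4 → no match
5 → no match
6 → no match
7 → match
8 → no match
9 → no match

2, 3, 7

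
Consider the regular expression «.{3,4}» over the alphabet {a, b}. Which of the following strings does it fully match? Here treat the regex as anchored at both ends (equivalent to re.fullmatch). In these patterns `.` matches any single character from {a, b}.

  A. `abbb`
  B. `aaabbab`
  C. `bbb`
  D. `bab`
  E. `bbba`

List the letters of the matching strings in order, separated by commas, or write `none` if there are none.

A, C, D, E

A → match
B → no match
C → match
D → match
E → match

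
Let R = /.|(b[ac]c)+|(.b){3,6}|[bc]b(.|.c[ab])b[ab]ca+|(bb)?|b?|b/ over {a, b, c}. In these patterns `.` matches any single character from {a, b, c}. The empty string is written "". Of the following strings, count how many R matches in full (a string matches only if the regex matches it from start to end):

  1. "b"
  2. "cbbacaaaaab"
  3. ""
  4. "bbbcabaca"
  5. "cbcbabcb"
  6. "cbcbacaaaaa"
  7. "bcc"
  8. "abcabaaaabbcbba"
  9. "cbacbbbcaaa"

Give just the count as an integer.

1 → match
2 → no match
3 → match
4 → match
5 → match
6 → match
7 → match
8 → no match
9 → match
Total matched: 7

7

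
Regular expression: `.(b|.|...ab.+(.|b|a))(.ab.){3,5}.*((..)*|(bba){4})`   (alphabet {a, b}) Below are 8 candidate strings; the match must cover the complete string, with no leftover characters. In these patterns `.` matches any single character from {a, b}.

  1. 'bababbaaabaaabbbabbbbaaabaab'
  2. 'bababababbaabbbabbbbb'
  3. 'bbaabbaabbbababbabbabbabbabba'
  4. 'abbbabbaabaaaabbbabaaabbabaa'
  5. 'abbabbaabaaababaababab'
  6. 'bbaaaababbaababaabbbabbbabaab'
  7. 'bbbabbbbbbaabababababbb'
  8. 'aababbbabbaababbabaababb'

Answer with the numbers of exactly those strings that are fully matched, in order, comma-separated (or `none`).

2, 3, 4, 5, 8

1 → no match
2 → match
3 → match
4 → match
5 → match
6 → no match
7 → no match
8 → match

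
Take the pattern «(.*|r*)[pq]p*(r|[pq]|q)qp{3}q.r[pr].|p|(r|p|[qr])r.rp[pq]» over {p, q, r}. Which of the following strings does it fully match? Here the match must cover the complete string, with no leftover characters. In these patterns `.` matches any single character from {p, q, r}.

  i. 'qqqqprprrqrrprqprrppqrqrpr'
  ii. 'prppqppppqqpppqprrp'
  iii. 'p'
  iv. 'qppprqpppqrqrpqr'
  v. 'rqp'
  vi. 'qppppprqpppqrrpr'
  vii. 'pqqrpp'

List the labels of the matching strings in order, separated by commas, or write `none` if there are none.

i → no match
ii → match
iii → match
iv → no match
v → no match
vi → match
vii → no match

ii, iii, vi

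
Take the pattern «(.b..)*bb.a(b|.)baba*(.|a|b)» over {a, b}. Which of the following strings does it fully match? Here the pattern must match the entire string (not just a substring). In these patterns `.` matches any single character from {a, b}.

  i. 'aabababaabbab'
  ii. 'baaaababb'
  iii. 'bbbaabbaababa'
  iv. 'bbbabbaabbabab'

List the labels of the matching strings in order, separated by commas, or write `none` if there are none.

i → no match
ii → no match
iii → no match
iv → match

iv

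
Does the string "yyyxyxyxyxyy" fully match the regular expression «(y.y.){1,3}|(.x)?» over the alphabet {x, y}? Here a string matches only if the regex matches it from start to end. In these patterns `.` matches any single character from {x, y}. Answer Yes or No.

Yes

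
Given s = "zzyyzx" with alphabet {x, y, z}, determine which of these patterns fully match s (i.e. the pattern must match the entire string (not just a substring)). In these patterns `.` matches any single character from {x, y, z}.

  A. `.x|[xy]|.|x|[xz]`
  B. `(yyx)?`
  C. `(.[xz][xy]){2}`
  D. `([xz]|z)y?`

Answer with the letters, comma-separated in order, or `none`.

C

A → no match
B → no match
C → match
D → no match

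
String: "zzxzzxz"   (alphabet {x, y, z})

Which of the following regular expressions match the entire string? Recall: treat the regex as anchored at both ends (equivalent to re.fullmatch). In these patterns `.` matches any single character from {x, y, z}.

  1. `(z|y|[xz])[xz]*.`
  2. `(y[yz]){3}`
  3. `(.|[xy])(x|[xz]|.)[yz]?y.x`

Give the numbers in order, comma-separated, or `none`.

1 → match
2 → no match — must start with "y"
3 → no match — must end with "x"

1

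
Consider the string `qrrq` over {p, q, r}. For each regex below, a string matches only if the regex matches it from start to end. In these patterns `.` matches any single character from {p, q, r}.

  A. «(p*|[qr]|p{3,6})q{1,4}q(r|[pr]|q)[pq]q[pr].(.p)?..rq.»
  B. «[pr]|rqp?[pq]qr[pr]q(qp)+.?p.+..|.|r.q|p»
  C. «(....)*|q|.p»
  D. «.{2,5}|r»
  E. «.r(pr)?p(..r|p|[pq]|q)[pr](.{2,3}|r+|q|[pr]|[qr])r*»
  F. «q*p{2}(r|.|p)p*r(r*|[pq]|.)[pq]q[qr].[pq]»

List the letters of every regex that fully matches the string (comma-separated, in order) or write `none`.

A → no match
B → no match
C → match
D → match
E → no match
F → no match

C, D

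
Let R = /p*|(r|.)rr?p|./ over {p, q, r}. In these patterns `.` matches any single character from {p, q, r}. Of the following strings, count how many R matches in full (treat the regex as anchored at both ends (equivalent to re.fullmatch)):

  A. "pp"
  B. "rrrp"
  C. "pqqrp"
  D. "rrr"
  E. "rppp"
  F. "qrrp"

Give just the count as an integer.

3

A → match
B → match
C → no match
D → no match
E → no match
F → match
Total matched: 3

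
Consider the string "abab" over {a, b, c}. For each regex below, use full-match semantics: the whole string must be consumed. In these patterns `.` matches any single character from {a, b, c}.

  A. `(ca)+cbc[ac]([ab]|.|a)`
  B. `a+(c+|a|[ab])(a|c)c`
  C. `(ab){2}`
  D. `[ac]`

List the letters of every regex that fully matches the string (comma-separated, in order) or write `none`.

A → no match — must start with "ca"
B → no match — must end with "c"
C → match
D → no match

C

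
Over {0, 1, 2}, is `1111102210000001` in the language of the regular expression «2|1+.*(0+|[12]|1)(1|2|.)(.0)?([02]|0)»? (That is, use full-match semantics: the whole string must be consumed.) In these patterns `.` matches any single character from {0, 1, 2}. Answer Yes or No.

No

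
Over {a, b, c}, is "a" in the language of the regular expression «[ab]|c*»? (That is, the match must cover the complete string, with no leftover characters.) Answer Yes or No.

Yes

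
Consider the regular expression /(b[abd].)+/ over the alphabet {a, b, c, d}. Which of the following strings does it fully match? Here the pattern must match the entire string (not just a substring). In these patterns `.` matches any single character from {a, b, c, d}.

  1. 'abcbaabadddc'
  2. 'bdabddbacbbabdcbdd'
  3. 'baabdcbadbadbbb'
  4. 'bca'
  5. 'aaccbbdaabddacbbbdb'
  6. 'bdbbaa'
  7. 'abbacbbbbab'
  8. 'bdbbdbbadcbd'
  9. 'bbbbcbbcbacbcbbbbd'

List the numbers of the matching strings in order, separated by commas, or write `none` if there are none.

1 → no match — must start with 'b'
2 → match
3 → match
4 → no match
5 → no match — must start with 'b'
6 → match
7 → no match — must start with 'b'
8 → no match
9 → no match

2, 3, 6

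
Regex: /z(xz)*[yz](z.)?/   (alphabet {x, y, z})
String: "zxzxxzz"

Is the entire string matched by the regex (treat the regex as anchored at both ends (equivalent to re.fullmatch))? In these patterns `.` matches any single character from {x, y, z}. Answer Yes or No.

No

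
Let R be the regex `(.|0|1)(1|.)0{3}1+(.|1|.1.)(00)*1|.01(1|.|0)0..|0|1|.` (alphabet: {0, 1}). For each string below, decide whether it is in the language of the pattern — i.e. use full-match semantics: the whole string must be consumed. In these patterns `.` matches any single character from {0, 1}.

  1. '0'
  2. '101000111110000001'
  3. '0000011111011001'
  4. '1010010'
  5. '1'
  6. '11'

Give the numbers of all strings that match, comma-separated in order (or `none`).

1, 3, 4, 5

1. '0' → match
2 → no match
3 → match
4. '1010010' → match
5. '1' → match
6. '11' → no match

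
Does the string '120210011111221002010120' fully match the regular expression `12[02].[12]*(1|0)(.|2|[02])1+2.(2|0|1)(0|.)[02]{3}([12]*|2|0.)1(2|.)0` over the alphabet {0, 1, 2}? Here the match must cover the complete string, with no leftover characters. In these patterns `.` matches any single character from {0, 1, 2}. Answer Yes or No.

No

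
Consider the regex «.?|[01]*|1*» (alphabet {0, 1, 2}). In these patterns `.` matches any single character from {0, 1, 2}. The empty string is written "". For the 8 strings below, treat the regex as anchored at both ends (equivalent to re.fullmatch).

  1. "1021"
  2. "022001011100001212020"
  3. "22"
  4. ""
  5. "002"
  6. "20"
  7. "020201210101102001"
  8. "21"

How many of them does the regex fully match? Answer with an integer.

1

1 → no match
2 → no match
3 → no match
4 → match
5 → no match
6 → no match
7 → no match
8 → no match
Total matched: 1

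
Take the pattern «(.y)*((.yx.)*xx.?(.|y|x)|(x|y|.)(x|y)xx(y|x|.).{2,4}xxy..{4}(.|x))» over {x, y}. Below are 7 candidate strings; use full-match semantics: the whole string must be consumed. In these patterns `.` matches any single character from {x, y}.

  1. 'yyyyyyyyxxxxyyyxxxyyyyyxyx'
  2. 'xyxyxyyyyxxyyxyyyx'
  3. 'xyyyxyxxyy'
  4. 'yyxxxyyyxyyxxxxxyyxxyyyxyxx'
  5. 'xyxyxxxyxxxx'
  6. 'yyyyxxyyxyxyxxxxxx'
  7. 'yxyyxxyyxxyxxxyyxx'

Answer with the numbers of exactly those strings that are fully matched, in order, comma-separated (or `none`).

1 → no match
2 → no match
3 → match
4 → no match
5 → no match
6 → match
7 → no match

3, 6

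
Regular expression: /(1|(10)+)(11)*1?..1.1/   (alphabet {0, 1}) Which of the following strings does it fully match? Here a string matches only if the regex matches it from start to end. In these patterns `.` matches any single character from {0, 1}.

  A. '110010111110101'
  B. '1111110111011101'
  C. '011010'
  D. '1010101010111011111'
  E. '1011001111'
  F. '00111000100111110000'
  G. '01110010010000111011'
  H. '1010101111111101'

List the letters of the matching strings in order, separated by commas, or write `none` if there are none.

H

A → no match
B → no match
C → no match — must end with '1'
D → no match
E → no match
F → no match — must end with '1'
G → no match
H → match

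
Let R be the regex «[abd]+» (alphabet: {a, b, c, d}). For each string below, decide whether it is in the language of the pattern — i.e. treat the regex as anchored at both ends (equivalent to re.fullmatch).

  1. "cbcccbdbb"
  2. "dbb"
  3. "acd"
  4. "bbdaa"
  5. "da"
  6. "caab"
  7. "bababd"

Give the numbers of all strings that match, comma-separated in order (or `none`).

2, 4, 5, 7

1. "cbcccbdbb" → no match
2. "dbb" → match
3. "acd" → no match
4. "bbdaa" → match
5. "da" → match
6. "caab" → no match
7. "bababd" → match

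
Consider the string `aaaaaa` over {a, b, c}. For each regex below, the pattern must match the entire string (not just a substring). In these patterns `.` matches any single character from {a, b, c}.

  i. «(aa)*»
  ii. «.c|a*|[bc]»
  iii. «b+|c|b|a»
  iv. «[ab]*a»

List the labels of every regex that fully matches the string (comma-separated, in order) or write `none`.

i, ii, iv

i → match
ii → match
iii → no match
iv → match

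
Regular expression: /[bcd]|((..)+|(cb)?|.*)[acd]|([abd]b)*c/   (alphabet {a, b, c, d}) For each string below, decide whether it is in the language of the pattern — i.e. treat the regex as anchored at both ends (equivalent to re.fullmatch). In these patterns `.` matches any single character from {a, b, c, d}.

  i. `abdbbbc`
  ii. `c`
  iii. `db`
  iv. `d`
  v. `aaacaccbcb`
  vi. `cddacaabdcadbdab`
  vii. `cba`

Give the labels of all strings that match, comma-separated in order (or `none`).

i, ii, iv, vii

i. `abdbbbc` → match
ii. `c` → match
iii. `db` → no match
iv. `d` → match
v. `aaacaccbcb` → no match
vi → no match
vii. `cba` → match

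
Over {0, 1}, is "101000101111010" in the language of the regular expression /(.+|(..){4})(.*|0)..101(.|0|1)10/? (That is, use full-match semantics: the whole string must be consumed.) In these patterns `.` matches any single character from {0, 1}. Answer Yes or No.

No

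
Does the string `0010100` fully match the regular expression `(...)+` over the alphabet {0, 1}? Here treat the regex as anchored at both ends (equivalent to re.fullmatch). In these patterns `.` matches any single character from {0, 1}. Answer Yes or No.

No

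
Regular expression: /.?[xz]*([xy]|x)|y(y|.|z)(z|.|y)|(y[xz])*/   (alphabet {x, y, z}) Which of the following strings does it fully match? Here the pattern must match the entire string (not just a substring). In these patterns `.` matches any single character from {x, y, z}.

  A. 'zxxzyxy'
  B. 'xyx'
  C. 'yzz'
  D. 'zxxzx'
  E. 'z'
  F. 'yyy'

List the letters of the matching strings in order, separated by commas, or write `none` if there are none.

C, D, F

A → no match
B → no match
C → match
D → match
E → no match
F → match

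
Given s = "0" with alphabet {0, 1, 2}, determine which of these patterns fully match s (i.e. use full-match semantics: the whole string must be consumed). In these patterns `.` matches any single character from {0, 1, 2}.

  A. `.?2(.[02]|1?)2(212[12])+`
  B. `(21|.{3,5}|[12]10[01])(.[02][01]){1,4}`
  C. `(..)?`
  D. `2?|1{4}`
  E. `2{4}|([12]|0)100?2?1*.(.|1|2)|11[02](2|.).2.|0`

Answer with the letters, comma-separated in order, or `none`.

E

A → no match
B → no match
C → no match
D → no match
E → match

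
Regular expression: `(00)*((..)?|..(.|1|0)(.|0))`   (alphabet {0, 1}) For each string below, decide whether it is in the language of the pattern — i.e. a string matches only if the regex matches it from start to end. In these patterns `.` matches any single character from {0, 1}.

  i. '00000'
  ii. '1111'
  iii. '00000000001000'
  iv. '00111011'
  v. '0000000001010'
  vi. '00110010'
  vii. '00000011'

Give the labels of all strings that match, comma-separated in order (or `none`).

i. '00000' → no match
ii. '1111' → match
iii → match
iv. '00111011' → no match
v → no match
vi. '00110010' → no match
vii. '00000011' → match

ii, iii, vii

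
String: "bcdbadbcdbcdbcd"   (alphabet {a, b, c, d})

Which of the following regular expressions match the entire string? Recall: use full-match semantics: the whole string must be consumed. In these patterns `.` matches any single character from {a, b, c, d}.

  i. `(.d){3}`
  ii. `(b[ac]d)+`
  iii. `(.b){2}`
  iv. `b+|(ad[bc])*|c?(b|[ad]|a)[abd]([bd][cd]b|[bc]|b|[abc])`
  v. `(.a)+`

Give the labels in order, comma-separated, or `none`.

i → no match
ii → match
iii → no match — must end with "b"
iv → no match
v → no match — must end with "a"

ii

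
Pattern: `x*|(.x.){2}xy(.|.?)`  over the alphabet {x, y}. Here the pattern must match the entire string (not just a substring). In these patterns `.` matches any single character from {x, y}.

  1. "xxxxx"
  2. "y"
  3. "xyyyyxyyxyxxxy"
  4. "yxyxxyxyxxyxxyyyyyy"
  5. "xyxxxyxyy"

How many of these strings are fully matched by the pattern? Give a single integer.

1 → match
2 → no match
3 → no match
4 → no match
5 → no match
Total matched: 1

1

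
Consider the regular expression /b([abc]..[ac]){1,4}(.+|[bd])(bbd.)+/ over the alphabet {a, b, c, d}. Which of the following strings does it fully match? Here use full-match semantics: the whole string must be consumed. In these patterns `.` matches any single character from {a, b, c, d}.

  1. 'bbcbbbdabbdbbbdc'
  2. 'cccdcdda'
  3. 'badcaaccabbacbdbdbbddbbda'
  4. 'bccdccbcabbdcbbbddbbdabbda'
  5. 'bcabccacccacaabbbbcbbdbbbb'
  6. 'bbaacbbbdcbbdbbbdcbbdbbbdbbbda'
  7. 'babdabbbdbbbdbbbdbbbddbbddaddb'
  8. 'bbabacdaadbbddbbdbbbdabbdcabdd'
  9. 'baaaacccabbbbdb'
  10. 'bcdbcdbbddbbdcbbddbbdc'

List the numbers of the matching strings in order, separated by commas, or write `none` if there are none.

3, 4, 6, 9, 10

1 → no match
2 → no match — must start with 'b'
3 → match
4 → match
5 → no match
6 → match
7 → no match
8 → no match
9 → match
10 → match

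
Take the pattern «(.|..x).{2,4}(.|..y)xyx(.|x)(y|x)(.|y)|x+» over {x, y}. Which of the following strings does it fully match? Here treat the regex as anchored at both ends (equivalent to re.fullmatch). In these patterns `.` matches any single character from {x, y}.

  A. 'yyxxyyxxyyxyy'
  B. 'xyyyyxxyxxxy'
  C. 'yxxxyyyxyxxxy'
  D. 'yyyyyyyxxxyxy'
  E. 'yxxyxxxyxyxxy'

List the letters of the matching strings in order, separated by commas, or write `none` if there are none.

B, C

A → no match
B → match
C → match
D → no match
E → no match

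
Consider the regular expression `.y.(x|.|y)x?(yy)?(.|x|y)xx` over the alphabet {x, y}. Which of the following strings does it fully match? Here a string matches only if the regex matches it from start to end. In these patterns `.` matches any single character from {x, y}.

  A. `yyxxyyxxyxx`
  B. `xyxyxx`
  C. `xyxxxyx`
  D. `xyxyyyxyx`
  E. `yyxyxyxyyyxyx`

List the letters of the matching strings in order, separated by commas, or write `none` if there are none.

A → no match
B → no match
C → no match — must end with `xx`
D → no match — must end with `xx`
E → no match — must end with `xx`

none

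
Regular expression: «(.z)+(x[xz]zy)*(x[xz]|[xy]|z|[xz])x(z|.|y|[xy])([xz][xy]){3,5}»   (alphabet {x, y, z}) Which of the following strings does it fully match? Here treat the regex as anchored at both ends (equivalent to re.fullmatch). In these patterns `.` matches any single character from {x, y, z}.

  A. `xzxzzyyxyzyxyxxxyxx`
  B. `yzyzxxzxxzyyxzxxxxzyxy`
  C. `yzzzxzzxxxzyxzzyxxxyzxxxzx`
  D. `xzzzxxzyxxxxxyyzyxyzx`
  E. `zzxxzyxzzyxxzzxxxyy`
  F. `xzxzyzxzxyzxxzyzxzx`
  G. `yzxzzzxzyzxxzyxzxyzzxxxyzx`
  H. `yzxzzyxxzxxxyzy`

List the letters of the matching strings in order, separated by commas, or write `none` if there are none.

A, H

A → match
B → no match
C → no match
D → no match
E → no match
F → no match
G → no match
H → match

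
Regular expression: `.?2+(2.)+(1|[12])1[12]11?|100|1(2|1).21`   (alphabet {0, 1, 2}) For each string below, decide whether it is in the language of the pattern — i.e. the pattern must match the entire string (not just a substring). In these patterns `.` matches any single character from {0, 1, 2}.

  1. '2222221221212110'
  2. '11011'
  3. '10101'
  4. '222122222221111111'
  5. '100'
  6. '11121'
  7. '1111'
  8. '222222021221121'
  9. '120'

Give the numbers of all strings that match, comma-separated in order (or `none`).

1 → no match
2. '11011' → no match
3. '10101' → no match
4 → no match
5. '100' → match
6. '11121' → match
7. '1111' → no match
8 → match
9. '120' → no match

5, 6, 8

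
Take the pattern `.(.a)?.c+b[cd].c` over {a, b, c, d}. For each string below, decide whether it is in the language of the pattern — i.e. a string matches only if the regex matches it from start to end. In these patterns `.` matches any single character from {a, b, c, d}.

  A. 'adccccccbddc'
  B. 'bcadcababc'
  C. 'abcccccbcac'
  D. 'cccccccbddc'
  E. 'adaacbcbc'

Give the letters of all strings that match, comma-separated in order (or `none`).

A, C, D, E

A → match
B → no match
C → match
D → match
E → match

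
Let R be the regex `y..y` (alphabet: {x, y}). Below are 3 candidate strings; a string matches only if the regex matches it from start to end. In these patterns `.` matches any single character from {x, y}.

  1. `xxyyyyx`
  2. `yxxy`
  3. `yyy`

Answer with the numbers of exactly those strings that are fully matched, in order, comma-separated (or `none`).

1 → no match — must start with `y`
2 → match
3 → no match

2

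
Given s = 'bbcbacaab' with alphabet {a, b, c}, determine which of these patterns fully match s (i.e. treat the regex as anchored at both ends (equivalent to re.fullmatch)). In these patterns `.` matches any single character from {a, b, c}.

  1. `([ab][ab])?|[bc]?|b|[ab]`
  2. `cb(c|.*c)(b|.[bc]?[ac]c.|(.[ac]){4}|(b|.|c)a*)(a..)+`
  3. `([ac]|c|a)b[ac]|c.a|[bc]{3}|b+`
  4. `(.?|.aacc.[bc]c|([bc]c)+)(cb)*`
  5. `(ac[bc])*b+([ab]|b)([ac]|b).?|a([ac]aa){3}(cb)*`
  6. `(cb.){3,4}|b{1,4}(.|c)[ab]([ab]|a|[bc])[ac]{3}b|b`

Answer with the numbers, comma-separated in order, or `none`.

6

1 → no match
2 → no match — must start with 'cb'
3 → no match
4 → no match
5 → no match
6 → match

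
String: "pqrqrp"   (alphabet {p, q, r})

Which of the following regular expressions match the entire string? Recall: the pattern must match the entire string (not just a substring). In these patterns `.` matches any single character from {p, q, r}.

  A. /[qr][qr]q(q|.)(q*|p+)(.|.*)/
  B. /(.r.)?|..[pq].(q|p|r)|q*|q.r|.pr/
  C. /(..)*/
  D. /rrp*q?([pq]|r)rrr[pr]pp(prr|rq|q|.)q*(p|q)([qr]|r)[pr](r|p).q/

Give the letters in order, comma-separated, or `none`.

C

A → no match
B → no match
C → match
D → no match — must start with "rr"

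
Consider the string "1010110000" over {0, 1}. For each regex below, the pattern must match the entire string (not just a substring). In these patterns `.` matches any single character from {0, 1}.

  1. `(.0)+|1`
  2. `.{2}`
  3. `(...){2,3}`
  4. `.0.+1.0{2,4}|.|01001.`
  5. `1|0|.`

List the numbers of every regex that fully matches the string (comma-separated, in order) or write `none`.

4

1 → no match
2 → no match
3 → no match
4 → match
5 → no match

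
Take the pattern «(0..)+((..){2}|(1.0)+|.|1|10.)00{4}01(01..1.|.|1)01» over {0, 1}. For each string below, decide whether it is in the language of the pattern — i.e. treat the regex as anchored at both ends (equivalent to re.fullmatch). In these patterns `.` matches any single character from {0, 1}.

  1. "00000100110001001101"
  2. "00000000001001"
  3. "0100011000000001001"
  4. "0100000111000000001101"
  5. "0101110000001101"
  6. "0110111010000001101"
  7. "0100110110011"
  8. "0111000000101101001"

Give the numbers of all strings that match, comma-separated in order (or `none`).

1 → no match
2 → match
3 → match
4 → match
5 → no match
6 → match
7 → no match — must end with "01"
8 → match

2, 3, 4, 6, 8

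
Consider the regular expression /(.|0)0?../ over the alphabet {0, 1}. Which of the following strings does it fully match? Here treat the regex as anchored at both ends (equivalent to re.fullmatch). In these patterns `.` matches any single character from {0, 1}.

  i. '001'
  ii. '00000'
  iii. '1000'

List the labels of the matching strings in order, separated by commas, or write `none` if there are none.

i → match
ii → no match
iii → match

i, iii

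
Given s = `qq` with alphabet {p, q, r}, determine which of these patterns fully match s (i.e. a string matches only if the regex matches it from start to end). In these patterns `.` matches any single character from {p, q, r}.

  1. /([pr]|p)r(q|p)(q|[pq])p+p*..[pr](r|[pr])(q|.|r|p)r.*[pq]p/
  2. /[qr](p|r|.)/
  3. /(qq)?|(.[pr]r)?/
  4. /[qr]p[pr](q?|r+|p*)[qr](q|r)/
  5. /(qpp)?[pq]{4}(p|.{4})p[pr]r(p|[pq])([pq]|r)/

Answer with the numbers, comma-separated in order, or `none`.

2, 3

1 → no match — must end with `p`
2 → match
3 → match
4 → no match
5 → no match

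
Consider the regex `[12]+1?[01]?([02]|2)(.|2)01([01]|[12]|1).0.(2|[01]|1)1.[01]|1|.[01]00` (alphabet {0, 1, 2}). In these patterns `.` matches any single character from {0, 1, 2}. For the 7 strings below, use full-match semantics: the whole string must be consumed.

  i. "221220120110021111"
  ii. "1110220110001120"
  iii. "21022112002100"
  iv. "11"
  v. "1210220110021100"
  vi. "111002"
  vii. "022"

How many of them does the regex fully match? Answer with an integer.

i → no match
ii → match
iii → no match
iv. "11" → no match
v → match
vi. "111002" → no match
vii. "022" → no match
Total matched: 2

2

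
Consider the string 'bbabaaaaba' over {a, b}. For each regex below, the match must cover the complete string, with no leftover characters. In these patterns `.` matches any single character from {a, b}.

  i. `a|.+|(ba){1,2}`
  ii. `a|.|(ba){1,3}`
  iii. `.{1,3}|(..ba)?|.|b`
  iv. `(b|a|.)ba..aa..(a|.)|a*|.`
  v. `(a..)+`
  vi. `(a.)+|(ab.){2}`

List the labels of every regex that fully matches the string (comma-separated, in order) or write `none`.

i, iv

i → match
ii → no match
iii → no match
iv → match
v → no match — must start with 'a'
vi → no match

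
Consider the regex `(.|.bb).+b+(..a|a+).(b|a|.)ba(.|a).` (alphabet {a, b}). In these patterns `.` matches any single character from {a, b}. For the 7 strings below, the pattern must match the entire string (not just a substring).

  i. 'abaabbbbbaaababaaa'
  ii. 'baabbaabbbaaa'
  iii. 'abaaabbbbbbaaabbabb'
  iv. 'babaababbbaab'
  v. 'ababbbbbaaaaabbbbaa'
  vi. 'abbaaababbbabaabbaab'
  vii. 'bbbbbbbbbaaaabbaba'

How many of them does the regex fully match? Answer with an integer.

i → match
ii → match
iii → match
iv → match
v → no match
vi → match
vii → match
Total matched: 6

6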